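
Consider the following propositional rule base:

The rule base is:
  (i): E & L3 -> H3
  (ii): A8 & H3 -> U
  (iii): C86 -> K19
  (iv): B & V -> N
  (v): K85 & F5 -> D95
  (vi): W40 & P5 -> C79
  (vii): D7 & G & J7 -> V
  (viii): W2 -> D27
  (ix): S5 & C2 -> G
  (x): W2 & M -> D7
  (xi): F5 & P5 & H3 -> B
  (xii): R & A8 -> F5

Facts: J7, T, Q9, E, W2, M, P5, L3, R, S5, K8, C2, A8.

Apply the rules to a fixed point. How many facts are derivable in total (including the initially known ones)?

22

Round 1 fires (i), (viii), (ix), (x), (xii), giving H3, D27, G, D7, F5.
Round 2 fires (ii), (vii), (xi), giving U, V, B.
Round 3 fires (iv), giving N.
Closure: {A8, B, C2, D27, D7, E, F5, G, H3, J7, K8, L3, M, N, P5, Q9, R, S5, T, U, V, W2} — 22 facts.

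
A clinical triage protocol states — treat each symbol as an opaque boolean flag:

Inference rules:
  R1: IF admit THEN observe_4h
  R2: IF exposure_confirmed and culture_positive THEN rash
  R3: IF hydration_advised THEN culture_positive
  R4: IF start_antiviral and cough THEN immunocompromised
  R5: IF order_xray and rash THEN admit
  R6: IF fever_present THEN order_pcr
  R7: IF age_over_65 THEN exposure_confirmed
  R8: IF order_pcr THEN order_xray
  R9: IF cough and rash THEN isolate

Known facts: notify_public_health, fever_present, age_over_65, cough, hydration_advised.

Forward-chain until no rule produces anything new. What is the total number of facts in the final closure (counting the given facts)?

Round 1: R3 [IF hydration_advised THEN culture_positive]; R6 [IF fever_present THEN order_pcr]; R7 [IF age_over_65 THEN exposure_confirmed]. Adds culture_positive, order_pcr, exposure_confirmed.
Round 2: R2 [IF exposure_confirmed and culture_positive THEN rash]; R8 [IF order_pcr THEN order_xray]. Adds rash, order_xray.
Round 3: R5 [IF order_xray and rash THEN admit]; R9 [IF cough and rash THEN isolate]. Adds admit, isolate.
Round 4: R1 [IF admit THEN observe_4h]. Adds observe_4h.
Closure: {admit, age_over_65, cough, culture_positive, exposure_confirmed, fever_present, hydration_advised, isolate, notify_public_health, observe_4h, order_pcr, order_xray, rash} — 13 facts.

13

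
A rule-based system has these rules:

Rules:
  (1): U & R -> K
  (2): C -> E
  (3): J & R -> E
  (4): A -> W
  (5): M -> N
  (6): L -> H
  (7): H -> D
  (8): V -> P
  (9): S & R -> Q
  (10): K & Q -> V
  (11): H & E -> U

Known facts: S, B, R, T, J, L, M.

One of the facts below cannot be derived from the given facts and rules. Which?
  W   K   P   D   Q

W

Round 1 — (3), (5), (6), (9), derive E, N, H, Q.
Round 2 — (7), (11), derive D, U.
Round 3 — (1), derive K.
Round 4 — (10), derive V.
Round 5 — (8), derive P.
Derived: Q (round 1), D (round 2), P (round 5), K (round 3). W never appears in any round.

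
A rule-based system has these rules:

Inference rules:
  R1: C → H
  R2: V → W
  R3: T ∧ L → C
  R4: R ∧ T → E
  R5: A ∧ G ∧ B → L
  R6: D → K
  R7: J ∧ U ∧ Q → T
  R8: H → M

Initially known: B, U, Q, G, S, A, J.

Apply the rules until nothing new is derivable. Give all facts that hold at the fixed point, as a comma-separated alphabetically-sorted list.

Round 1 fires R5, R7, giving L, T.
Round 2 fires R3, giving C.
Round 3 fires R1, giving H.
Round 4 fires R8, giving M.

A, B, C, G, H, J, L, M, Q, S, T, U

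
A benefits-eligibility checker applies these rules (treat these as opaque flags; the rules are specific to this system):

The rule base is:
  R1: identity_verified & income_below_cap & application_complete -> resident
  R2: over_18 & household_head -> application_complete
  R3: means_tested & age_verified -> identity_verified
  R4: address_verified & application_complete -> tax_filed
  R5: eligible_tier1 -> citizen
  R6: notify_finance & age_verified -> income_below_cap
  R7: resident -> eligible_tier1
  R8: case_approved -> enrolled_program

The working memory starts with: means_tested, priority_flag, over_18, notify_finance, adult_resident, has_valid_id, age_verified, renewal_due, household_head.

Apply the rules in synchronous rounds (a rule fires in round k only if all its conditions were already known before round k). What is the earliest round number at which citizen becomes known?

[1] R2 [over_18 & household_head -> application_complete]; R3 [means_tested & age_verified -> identity_verified]; R6 [notify_finance & age_verified -> income_below_cap]. ⇒ new: application_complete, identity_verified, income_below_cap.
[2] R1 [identity_verified & income_below_cap & application_complete -> resident]. ⇒ new: resident.
[3] R7 [resident -> eligible_tier1]. ⇒ new: eligible_tier1.
[4] R5 [eligible_tier1 -> citizen]. ⇒ new: citizen.
citizen first appears in round 4.

4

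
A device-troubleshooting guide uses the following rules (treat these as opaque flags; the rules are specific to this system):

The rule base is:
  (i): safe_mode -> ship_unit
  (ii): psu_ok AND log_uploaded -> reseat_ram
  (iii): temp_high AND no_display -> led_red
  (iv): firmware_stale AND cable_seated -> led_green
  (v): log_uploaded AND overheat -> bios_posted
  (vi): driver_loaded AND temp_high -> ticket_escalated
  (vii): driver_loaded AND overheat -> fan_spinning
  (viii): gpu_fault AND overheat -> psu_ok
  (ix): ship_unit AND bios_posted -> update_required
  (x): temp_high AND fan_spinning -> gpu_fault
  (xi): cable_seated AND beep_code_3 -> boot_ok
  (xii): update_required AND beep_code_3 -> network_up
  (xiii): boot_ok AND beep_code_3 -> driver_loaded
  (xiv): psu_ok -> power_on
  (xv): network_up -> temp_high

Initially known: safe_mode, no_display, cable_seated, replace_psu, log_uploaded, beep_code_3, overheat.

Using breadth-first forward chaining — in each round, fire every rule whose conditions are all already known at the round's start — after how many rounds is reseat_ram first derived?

7

Round 1: (i) [safe_mode -> ship_unit]; (v) [log_uploaded AND overheat -> bios_posted]; (xi) [cable_seated AND beep_code_3 -> boot_ok]. New: ship_unit, bios_posted, boot_ok.
Round 2: (ix) [ship_unit AND bios_posted -> update_required]; (xiii) [boot_ok AND beep_code_3 -> driver_loaded]. New: update_required, driver_loaded.
Round 3: (vii) [driver_loaded AND overheat -> fan_spinning]; (xii) [update_required AND beep_code_3 -> network_up]. New: fan_spinning, network_up.
Round 4: (xv) [network_up -> temp_high]. New: temp_high.
Round 5: (iii) [temp_high AND no_display -> led_red]; (vi) [driver_loaded AND temp_high -> ticket_escalated]; (x) [temp_high AND fan_spinning -> gpu_fault]. New: led_red, ticket_escalated, gpu_fault.
Round 6: (viii) [gpu_fault AND overheat -> psu_ok]. New: psu_ok.
Round 7: (ii) [psu_ok AND log_uploaded -> reseat_ram]; (xiv) [psu_ok -> power_on]. New: reseat_ram, power_on.
reseat_ram first appears in round 7.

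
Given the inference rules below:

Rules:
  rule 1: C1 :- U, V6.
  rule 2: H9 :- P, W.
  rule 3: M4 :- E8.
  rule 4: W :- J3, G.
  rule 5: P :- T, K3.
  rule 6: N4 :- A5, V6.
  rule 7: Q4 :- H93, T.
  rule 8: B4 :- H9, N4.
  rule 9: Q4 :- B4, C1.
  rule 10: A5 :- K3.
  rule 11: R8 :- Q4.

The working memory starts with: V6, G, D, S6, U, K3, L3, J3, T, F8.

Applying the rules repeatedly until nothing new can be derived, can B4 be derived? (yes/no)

yes

Round 1: rule 1 [C1 :- U, V6.]; rule 4 [W :- J3, G.]; rule 5 [P :- T, K3.]; rule 10 [A5 :- K3.]. New: C1, W, P, A5.
Round 2: rule 2 [H9 :- P, W.]; rule 6 [N4 :- A5, V6.]. New: H9, N4.
Round 3: rule 8 [B4 :- H9, N4.]. New: B4.
Round 4: rule 9 [Q4 :- B4, C1.]. New: Q4.
Round 5: rule 11 [R8 :- Q4.]. New: R8.
B4 appears in round 3, so it is derivable.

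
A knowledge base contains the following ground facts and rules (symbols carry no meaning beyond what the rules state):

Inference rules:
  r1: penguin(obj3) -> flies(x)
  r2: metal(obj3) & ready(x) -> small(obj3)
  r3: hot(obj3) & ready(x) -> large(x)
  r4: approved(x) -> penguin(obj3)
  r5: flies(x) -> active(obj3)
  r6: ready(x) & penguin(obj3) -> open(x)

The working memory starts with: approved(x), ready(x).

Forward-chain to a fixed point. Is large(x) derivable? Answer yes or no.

no

Round 1 — r4, derive penguin(obj3).
Round 2 — r1, r6, derive flies(x), open(x).
Round 3 — r5, derive active(obj3).
Fixed point reached. large(x) is concluded only by r3; r3 needs hot(obj3) (never derived).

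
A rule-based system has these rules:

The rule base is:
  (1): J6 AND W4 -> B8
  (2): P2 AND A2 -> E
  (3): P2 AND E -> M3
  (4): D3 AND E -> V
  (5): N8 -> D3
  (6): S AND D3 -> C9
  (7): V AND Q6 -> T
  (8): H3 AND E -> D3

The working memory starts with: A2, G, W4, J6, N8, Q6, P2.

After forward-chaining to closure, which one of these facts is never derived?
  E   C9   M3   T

C9

Round 1: (1) [J6 AND W4 -> B8]; (2) [P2 AND A2 -> E]; (5) [N8 -> D3]. New: B8, E, D3.
Round 2: (3) [P2 AND E -> M3]; (4) [D3 AND E -> V]. New: M3, V.
Round 3: (7) [V AND Q6 -> T]. New: T.
Derived: T (round 3), E (round 1), M3 (round 2). C9 never appears in any round.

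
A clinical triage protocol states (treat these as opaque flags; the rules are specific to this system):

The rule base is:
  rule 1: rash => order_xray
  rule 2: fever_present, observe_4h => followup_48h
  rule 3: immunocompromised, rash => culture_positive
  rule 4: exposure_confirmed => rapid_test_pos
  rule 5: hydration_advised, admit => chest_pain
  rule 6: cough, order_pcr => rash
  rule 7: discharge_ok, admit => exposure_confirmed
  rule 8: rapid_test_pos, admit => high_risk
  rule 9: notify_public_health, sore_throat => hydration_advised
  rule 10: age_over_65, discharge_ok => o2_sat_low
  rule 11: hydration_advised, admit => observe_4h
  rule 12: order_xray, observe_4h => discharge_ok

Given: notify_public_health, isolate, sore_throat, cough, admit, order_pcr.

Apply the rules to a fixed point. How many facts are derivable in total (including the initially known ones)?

15

Round 1: rule 6 [cough, order_pcr => rash]; rule 9 [notify_public_health, sore_throat => hydration_advised]. Adds rash, hydration_advised.
Round 2: rule 1 [rash => order_xray]; rule 5 [hydration_advised, admit => chest_pain]; rule 11 [hydration_advised, admit => observe_4h]. Adds order_xray, chest_pain, observe_4h.
Round 3: rule 12 [order_xray, observe_4h => discharge_ok]. Adds discharge_ok.
Round 4: rule 7 [discharge_ok, admit => exposure_confirmed]. Adds exposure_confirmed.
Round 5: rule 4 [exposure_confirmed => rapid_test_pos]. Adds rapid_test_pos.
Round 6: rule 8 [rapid_test_pos, admit => high_risk]. Adds high_risk.
Closure: {admit, chest_pain, cough, discharge_ok, exposure_confirmed, high_risk, hydration_advised, isolate, notify_public_health, observe_4h, order_pcr, order_xray, rapid_test_pos, rash, sore_throat} — 15 facts.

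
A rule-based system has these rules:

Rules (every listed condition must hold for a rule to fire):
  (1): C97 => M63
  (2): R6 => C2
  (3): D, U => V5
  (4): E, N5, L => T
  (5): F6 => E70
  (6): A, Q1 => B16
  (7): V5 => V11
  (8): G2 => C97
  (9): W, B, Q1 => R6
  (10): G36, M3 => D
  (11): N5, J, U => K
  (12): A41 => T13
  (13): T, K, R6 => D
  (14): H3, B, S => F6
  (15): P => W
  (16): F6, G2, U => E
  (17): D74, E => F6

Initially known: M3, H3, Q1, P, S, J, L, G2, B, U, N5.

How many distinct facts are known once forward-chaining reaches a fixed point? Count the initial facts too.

24

[1] (8) [G2 => C97]; (11) [N5, J, U => K]; (14) [H3, B, S => F6]; (15) [P => W]. ⇒ new: C97, K, F6, W.
[2] (1) [C97 => M63]; (5) [F6 => E70]; (9) [W, B, Q1 => R6]; (16) [F6, G2, U => E]. ⇒ new: M63, E70, R6, E.
[3] (2) [R6 => C2]; (4) [E, N5, L => T]. ⇒ new: C2, T.
[4] (13) [T, K, R6 => D]. ⇒ new: D.
[5] (3) [D, U => V5]. ⇒ new: V5.
[6] (7) [V5 => V11]. ⇒ new: V11.
Closure: {B, C2, C97, D, E, E70, F6, G2, H3, J, K, L, M3, M63, N5, P, Q1, R6, S, T, U, V11, V5, W} — 24 facts.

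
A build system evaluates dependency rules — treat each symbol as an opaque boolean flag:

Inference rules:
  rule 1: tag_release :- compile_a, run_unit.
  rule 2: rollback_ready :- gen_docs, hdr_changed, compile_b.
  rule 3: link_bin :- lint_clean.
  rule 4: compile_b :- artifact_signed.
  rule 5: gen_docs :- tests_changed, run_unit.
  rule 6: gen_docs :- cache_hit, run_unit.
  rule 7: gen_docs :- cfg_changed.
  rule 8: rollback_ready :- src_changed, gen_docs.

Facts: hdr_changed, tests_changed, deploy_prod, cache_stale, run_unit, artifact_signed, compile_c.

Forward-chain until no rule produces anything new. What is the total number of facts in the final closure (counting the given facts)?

Round 1 fires rule 4, rule 5, giving compile_b, gen_docs.
Round 2 fires rule 2, giving rollback_ready.
Closure: {artifact_signed, cache_stale, compile_b, compile_c, deploy_prod, gen_docs, hdr_changed, rollback_ready, run_unit, tests_changed} — 10 facts.

10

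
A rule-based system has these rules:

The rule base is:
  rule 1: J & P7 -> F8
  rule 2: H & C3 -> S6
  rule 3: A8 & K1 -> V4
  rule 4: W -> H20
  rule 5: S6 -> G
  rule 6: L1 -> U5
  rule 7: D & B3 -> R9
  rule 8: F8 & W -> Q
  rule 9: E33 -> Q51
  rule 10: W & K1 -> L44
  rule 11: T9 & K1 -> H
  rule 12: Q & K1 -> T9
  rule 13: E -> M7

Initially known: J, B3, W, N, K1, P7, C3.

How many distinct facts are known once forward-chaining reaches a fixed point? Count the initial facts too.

Round 1 — rule 1, rule 4, rule 10, derive F8, H20, L44.
Round 2 — rule 8, derive Q.
Round 3 — rule 12, derive T9.
Round 4 — rule 11, derive H.
Round 5 — rule 2, derive S6.
Round 6 — rule 5, derive G.
Closure: {B3, C3, F8, G, H, H20, J, K1, L44, N, P7, Q, S6, T9, W} — 15 facts.

15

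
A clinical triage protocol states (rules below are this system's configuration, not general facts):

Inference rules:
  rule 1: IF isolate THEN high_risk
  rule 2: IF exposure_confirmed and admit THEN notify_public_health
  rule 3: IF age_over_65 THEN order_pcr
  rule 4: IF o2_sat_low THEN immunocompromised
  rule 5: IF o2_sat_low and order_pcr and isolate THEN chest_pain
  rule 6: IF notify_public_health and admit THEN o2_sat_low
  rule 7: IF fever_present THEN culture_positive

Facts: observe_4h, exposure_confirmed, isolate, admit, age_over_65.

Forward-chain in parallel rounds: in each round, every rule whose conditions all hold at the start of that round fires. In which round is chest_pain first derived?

3

Round 1: rule 1 [IF isolate THEN high_risk]; rule 2 [IF exposure_confirmed and admit THEN notify_public_health]; rule 3 [IF age_over_65 THEN order_pcr]. Adds high_risk, notify_public_health, order_pcr.
Round 2: rule 6 [IF notify_public_health and admit THEN o2_sat_low]. Adds o2_sat_low.
Round 3: rule 4 [IF o2_sat_low THEN immunocompromised]; rule 5 [IF o2_sat_low and order_pcr and isolate THEN chest_pain]. Adds immunocompromised, chest_pain.
chest_pain first appears in round 3.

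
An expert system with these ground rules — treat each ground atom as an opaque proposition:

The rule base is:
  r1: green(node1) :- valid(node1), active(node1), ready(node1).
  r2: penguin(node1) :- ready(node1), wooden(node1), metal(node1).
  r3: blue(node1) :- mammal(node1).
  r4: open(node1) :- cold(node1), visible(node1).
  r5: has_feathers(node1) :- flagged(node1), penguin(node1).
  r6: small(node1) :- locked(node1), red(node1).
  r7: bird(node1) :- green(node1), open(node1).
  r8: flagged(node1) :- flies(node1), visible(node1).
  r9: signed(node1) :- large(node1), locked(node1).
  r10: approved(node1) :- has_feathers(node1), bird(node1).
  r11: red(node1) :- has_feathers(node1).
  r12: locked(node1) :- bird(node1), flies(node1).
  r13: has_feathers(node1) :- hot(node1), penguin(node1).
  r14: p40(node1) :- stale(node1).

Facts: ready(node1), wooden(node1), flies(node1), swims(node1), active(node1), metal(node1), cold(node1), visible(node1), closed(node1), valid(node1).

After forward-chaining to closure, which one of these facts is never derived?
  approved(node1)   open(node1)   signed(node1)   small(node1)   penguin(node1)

Round 1 fires r1, r2, r4, r8, giving green(node1), penguin(node1), open(node1), flagged(node1).
Round 2 fires r5, r7, giving has_feathers(node1), bird(node1).
Round 3 fires r10, r11, r12, giving approved(node1), red(node1), locked(node1).
Round 4 fires r6, giving small(node1).
Derived: open(node1) (round 1), approved(node1) (round 3), penguin(node1) (round 1), small(node1) (round 4). signed(node1) never appears in any round.

signed(node1)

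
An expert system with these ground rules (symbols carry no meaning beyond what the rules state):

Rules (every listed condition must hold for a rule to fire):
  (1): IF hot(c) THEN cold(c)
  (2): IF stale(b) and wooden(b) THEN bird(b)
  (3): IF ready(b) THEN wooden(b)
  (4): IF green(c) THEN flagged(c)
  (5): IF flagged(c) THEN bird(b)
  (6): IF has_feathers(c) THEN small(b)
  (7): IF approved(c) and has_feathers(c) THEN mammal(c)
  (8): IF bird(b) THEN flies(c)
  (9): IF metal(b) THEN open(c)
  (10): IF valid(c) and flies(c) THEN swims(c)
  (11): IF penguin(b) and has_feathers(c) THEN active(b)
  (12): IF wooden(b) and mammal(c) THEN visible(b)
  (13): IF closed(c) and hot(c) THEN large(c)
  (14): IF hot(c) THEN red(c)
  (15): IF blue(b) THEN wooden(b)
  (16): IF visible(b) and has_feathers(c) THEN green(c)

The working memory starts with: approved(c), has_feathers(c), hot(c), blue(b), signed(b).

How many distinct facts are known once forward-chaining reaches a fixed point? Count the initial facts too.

Round 1 fires (1), (6), (7), (14), (15), giving cold(c), small(b), mammal(c), red(c), wooden(b).
Round 2 fires (12), giving visible(b).
Round 3 fires (16), giving green(c).
Round 4 fires (4), giving flagged(c).
Round 5 fires (5), giving bird(b).
Round 6 fires (8), giving flies(c).
Closure: {approved(c), bird(b), blue(b), cold(c), flagged(c), flies(c), green(c), has_feathers(c), hot(c), mammal(c), red(c), signed(b), small(b), visible(b), wooden(b)} — 15 facts.

15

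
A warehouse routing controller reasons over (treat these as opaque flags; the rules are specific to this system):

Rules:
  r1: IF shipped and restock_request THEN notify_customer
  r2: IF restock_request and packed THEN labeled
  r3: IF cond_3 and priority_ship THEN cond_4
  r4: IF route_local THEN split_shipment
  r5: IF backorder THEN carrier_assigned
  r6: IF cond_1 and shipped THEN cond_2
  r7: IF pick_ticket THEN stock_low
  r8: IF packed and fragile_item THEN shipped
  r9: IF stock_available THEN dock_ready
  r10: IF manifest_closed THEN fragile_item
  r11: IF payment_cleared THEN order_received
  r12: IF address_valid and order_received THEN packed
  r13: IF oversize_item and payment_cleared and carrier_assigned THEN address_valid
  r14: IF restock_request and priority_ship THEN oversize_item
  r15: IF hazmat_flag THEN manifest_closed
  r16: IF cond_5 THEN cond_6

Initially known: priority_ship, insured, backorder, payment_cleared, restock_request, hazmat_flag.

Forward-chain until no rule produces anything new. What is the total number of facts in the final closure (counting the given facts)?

16

Round 1 — r5, r11, r14, r15, derive carrier_assigned, order_received, oversize_item, manifest_closed.
Round 2 — r10, r13, derive fragile_item, address_valid.
Round 3 — r12, derive packed.
Round 4 — r2, r8, derive labeled, shipped.
Round 5 — r1, derive notify_customer.
Closure: {address_valid, backorder, carrier_assigned, fragile_item, hazmat_flag, insured, labeled, manifest_closed, notify_customer, order_received, oversize_item, packed, payment_cleared, priority_ship, restock_request, shipped} — 16 facts.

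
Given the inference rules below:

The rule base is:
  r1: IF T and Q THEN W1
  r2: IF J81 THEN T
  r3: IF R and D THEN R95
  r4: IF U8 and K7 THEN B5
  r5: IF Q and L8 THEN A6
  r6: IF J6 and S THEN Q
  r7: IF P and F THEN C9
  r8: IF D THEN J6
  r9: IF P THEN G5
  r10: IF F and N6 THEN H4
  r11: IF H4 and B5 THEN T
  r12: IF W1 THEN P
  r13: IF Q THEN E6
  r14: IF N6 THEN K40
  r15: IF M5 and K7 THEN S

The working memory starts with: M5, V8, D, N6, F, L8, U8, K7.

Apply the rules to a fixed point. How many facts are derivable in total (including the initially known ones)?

21

Round 1 fires r4, r8, r10, r14, r15, giving B5, J6, H4, K40, S.
Round 2 fires r6, r11, giving Q, T.
Round 3 fires r1, r5, r13, giving W1, A6, E6.
Round 4 fires r12, giving P.
Round 5 fires r7, r9, giving C9, G5.
Closure: {A6, B5, C9, D, E6, F, G5, H4, J6, K40, K7, L8, M5, N6, P, Q, S, T, U8, V8, W1} — 21 facts.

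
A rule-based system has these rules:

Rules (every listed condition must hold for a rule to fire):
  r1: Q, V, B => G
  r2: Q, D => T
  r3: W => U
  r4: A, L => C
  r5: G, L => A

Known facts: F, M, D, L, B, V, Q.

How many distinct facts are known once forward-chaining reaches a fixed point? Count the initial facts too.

11

Round 1: r1 [Q, V, B => G]; r2 [Q, D => T]. New: G, T.
Round 2: r5 [G, L => A]. New: A.
Round 3: r4 [A, L => C]. New: C.
Closure: {A, B, C, D, F, G, L, M, Q, T, V} — 11 facts.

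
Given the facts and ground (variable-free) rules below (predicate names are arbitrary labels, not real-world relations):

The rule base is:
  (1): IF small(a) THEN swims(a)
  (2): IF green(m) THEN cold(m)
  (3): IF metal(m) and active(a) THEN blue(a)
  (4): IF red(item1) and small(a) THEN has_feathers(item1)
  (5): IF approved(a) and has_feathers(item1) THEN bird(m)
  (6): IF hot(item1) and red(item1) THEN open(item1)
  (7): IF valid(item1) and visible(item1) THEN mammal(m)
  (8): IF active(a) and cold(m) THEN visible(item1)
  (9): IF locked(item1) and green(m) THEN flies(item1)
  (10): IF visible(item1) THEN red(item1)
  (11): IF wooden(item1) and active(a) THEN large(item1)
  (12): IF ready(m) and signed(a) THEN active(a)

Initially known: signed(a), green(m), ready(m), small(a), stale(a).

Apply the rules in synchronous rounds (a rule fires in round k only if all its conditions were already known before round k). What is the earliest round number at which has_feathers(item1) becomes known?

4

Round 1: (1) [IF small(a) THEN swims(a)]; (2) [IF green(m) THEN cold(m)]; (12) [IF ready(m) and signed(a) THEN active(a)]. Adds swims(a), cold(m), active(a).
Round 2: (8) [IF active(a) and cold(m) THEN visible(item1)]. Adds visible(item1).
Round 3: (10) [IF visible(item1) THEN red(item1)]. Adds red(item1).
Round 4: (4) [IF red(item1) and small(a) THEN has_feathers(item1)]. Adds has_feathers(item1).
has_feathers(item1) first appears in round 4.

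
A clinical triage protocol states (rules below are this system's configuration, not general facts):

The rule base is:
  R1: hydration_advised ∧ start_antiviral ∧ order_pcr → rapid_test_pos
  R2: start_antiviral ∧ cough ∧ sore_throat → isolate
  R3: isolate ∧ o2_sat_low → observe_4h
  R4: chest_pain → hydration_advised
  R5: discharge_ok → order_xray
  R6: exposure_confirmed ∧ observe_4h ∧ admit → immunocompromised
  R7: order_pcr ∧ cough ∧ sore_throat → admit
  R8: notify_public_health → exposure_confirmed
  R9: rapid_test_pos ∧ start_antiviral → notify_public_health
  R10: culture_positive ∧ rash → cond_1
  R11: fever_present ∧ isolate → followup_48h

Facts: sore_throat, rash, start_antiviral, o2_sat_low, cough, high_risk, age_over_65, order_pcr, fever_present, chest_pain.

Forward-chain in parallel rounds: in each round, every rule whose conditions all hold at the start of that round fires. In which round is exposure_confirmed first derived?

Round 1: R2 [start_antiviral ∧ cough ∧ sore_throat → isolate]; R4 [chest_pain → hydration_advised]; R7 [order_pcr ∧ cough ∧ sore_throat → admit]. Adds isolate, hydration_advised, admit.
Round 2: R1 [hydration_advised ∧ start_antiviral ∧ order_pcr → rapid_test_pos]; R3 [isolate ∧ o2_sat_low → observe_4h]; R11 [fever_present ∧ isolate → followup_48h]. Adds rapid_test_pos, observe_4h, followup_48h.
Round 3: R9 [rapid_test_pos ∧ start_antiviral → notify_public_health]. Adds notify_public_health.
Round 4: R8 [notify_public_health → exposure_confirmed]. Adds exposure_confirmed.
exposure_confirmed first appears in round 4.

4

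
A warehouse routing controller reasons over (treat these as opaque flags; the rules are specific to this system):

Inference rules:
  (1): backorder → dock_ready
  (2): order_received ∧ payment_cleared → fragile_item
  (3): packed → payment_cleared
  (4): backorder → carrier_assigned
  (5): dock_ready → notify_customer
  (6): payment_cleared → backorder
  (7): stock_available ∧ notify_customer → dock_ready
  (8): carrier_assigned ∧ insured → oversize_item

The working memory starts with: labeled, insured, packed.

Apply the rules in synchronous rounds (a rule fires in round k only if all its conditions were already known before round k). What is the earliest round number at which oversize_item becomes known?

Round 1: (3) [packed → payment_cleared]. New: payment_cleared.
Round 2: (6) [payment_cleared → backorder]. New: backorder.
Round 3: (1) [backorder → dock_ready]; (4) [backorder → carrier_assigned]. New: dock_ready, carrier_assigned.
Round 4: (5) [dock_ready → notify_customer]; (8) [carrier_assigned ∧ insured → oversize_item]. New: notify_customer, oversize_item.
oversize_item first appears in round 4.

4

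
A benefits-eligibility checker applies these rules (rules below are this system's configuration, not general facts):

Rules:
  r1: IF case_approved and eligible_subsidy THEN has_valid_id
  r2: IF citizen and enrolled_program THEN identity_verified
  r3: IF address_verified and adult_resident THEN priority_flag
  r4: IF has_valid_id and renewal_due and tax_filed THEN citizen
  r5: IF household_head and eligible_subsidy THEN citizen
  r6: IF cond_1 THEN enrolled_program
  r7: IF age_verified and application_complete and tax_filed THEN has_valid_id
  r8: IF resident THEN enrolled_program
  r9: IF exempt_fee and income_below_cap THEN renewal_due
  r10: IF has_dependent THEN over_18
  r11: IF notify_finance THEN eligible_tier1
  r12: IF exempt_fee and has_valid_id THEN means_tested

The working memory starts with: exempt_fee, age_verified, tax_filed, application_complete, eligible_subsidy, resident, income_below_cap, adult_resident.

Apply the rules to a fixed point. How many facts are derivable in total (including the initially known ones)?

Round 1 fires r7, r8, r9, giving has_valid_id, enrolled_program, renewal_due.
Round 2 fires r4, r12, giving citizen, means_tested.
Round 3 fires r2, giving identity_verified.
Closure: {adult_resident, age_verified, application_complete, citizen, eligible_subsidy, enrolled_program, exempt_fee, has_valid_id, identity_verified, income_below_cap, means_tested, renewal_due, resident, tax_filed} — 14 facts.

14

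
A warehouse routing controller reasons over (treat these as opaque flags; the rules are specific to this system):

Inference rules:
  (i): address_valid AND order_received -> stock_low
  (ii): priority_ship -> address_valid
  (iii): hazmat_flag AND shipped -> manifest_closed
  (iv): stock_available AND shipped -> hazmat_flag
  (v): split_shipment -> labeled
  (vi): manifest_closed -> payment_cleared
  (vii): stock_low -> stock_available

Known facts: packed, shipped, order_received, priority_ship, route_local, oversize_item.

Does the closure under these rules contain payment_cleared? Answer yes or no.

[1] (ii) [priority_ship -> address_valid]. ⇒ new: address_valid.
[2] (i) [address_valid AND order_received -> stock_low]. ⇒ new: stock_low.
[3] (vii) [stock_low -> stock_available]. ⇒ new: stock_available.
[4] (iv) [stock_available AND shipped -> hazmat_flag]. ⇒ new: hazmat_flag.
[5] (iii) [hazmat_flag AND shipped -> manifest_closed]. ⇒ new: manifest_closed.
[6] (vi) [manifest_closed -> payment_cleared]. ⇒ new: payment_cleared.
payment_cleared appears in round 6, so it is derivable.

yes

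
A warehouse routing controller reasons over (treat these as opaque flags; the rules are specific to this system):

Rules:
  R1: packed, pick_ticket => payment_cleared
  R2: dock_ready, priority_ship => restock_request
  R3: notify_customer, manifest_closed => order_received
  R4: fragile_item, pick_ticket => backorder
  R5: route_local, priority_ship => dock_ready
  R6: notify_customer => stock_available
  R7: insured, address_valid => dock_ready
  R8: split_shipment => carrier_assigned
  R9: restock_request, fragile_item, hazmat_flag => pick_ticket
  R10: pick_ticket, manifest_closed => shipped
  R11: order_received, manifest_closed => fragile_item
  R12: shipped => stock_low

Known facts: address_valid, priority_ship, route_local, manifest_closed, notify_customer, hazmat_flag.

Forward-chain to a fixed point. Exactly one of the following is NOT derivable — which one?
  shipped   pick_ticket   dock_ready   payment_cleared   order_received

payment_cleared

[1] R3 [notify_customer, manifest_closed => order_received]; R5 [route_local, priority_ship => dock_ready]; R6 [notify_customer => stock_available]. ⇒ new: order_received, dock_ready, stock_available.
[2] R2 [dock_ready, priority_ship => restock_request]; R11 [order_received, manifest_closed => fragile_item]. ⇒ new: restock_request, fragile_item.
[3] R9 [restock_request, fragile_item, hazmat_flag => pick_ticket]. ⇒ new: pick_ticket.
[4] R4 [fragile_item, pick_ticket => backorder]; R10 [pick_ticket, manifest_closed => shipped]. ⇒ new: backorder, shipped.
[5] R12 [shipped => stock_low]. ⇒ new: stock_low.
Derived: shipped (round 4), dock_ready (round 1), pick_ticket (round 3), order_received (round 1). payment_cleared never appears in any round.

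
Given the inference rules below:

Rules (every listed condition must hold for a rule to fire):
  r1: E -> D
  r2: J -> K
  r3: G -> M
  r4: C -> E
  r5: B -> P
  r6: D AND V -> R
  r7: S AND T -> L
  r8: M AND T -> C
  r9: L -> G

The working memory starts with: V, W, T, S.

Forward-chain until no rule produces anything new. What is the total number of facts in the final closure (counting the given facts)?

Round 1 — r7, derive L.
Round 2 — r9, derive G.
Round 3 — r3, derive M.
Round 4 — r8, derive C.
Round 5 — r4, derive E.
Round 6 — r1, derive D.
Round 7 — r6, derive R.
Closure: {C, D, E, G, L, M, R, S, T, V, W} — 11 facts.

11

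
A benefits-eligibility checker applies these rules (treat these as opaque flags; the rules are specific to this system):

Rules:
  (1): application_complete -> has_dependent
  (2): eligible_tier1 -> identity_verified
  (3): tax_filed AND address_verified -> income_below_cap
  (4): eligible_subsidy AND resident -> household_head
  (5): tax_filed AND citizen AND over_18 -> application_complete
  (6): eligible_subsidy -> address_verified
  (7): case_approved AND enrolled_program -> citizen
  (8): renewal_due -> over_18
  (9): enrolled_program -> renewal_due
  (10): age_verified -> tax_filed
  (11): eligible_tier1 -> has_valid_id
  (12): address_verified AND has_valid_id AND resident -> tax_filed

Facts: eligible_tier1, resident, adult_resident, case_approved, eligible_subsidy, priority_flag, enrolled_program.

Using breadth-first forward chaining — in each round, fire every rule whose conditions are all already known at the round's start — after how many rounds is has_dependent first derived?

4

Round 1 — (2), (4), (6), (7), (9), (11), derive identity_verified, household_head, address_verified, citizen, renewal_due, has_valid_id.
Round 2 — (8), (12), derive over_18, tax_filed.
Round 3 — (3), (5), derive income_below_cap, application_complete.
Round 4 — (1), derive has_dependent.
has_dependent first appears in round 4.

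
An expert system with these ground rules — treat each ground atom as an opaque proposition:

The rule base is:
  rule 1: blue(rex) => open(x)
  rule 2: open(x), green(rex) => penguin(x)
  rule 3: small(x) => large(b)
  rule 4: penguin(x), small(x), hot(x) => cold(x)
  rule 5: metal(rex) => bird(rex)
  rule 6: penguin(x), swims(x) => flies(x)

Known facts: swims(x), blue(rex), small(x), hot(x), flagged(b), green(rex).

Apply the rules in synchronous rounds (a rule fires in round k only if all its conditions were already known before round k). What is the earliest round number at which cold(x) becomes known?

3

Round 1 — rule 1, rule 3, derive open(x), large(b).
Round 2 — rule 2, derive penguin(x).
Round 3 — rule 4, rule 6, derive cold(x), flies(x).
cold(x) first appears in round 3.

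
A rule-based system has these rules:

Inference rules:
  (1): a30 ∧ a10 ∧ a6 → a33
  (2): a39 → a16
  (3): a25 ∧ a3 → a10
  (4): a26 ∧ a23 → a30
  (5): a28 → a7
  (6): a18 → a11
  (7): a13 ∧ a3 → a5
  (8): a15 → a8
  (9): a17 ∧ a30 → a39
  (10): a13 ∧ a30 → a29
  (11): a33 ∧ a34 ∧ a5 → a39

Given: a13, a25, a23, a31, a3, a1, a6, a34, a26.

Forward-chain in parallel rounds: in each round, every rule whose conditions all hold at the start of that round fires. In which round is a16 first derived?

4

[1] (3) [a25 ∧ a3 → a10]; (4) [a26 ∧ a23 → a30]; (7) [a13 ∧ a3 → a5]. ⇒ new: a10, a30, a5.
[2] (1) [a30 ∧ a10 ∧ a6 → a33]; (10) [a13 ∧ a30 → a29]. ⇒ new: a33, a29.
[3] (11) [a33 ∧ a34 ∧ a5 → a39]. ⇒ new: a39.
[4] (2) [a39 → a16]. ⇒ new: a16.
a16 first appears in round 4.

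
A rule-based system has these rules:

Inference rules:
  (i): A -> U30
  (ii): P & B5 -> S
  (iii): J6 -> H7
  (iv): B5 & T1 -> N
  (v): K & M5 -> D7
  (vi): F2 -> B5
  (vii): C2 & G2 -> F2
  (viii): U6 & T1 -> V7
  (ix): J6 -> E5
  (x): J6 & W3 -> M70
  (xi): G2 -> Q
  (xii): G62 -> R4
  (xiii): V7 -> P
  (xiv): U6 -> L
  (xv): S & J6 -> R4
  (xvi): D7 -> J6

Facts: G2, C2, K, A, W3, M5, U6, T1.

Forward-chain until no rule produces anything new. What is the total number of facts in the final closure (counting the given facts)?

Round 1 fires (i), (v), (vii), (viii), (xi), (xiv), giving U30, D7, F2, V7, Q, L.
Round 2 fires (vi), (xiii), (xvi), giving B5, P, J6.
Round 3 fires (ii), (iii), (iv), (ix), (x), giving S, H7, N, E5, M70.
Round 4 fires (xv), giving R4.
Closure: {A, B5, C2, D7, E5, F2, G2, H7, J6, K, L, M5, M70, N, P, Q, R4, S, T1, U30, U6, V7, W3} — 23 facts.

23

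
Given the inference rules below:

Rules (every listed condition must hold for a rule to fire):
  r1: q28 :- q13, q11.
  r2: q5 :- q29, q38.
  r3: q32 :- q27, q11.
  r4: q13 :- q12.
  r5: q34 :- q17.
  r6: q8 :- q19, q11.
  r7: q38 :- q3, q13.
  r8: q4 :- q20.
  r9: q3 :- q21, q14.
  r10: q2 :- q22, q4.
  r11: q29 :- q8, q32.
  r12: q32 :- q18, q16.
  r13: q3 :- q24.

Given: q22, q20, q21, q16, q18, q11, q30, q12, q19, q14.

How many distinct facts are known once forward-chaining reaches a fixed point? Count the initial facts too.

Round 1 fires r4, r6, r8, r9, r12, giving q13, q8, q4, q3, q32.
Round 2 fires r1, r7, r10, r11, giving q28, q38, q2, q29.
Round 3 fires r2, giving q5.
Closure: {q11, q12, q13, q14, q16, q18, q19, q2, q20, q21, q22, q28, q29, q3, q30, q32, q38, q4, q5, q8} — 20 facts.

20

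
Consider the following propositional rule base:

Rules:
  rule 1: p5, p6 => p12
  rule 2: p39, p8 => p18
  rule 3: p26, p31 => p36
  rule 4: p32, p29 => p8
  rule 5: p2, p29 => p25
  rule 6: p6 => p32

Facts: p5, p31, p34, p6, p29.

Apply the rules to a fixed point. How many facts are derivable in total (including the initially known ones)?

Round 1: rule 1 [p5, p6 => p12]; rule 6 [p6 => p32]. New: p12, p32.
Round 2: rule 4 [p32, p29 => p8]. New: p8.
Closure: {p12, p29, p31, p32, p34, p5, p6, p8} — 8 facts.

8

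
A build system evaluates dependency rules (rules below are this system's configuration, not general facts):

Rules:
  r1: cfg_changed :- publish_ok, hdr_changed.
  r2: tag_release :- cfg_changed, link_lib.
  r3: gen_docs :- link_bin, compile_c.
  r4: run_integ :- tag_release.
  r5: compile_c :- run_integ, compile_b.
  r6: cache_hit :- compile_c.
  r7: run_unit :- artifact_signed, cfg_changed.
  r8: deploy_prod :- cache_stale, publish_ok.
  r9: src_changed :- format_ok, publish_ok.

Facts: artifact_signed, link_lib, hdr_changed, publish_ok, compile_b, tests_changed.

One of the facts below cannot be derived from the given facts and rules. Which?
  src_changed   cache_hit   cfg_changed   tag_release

Round 1 fires r1, giving cfg_changed.
Round 2 fires r2, r7, giving tag_release, run_unit.
Round 3 fires r4, giving run_integ.
Round 4 fires r5, giving compile_c.
Round 5 fires r6, giving cache_hit.
Derived: tag_release (round 2), cfg_changed (round 1), cache_hit (round 5). src_changed never appears in any round.

src_changed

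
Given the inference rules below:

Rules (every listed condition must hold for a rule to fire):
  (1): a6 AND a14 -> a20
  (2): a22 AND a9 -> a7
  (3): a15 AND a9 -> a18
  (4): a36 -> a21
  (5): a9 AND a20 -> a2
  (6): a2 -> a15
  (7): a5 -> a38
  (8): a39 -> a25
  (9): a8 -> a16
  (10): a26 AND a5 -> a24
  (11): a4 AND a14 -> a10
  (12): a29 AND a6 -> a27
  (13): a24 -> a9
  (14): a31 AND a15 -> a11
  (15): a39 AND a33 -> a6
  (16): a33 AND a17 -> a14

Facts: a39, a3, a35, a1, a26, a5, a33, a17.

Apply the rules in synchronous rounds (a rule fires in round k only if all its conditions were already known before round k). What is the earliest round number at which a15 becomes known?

4

Round 1: (7) [a5 -> a38]; (8) [a39 -> a25]; (10) [a26 AND a5 -> a24]; (15) [a39 AND a33 -> a6]; (16) [a33 AND a17 -> a14]. New: a38, a25, a24, a6, a14.
Round 2: (1) [a6 AND a14 -> a20]; (13) [a24 -> a9]. New: a20, a9.
Round 3: (5) [a9 AND a20 -> a2]. New: a2.
Round 4: (6) [a2 -> a15]. New: a15.
a15 first appears in round 4.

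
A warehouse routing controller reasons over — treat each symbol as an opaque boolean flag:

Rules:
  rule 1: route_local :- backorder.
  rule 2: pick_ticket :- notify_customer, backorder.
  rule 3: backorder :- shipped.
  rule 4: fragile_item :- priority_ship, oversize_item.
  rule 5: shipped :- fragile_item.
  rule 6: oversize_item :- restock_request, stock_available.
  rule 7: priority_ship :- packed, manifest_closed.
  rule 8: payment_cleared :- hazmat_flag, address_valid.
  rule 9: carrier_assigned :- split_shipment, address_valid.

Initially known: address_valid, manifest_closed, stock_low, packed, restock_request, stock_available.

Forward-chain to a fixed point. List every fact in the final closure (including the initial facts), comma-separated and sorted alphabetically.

address_valid, backorder, fragile_item, manifest_closed, oversize_item, packed, priority_ship, restock_request, route_local, shipped, stock_available, stock_low

[1] rule 6 [oversize_item :- restock_request, stock_available.]; rule 7 [priority_ship :- packed, manifest_closed.]. ⇒ new: oversize_item, priority_ship.
[2] rule 4 [fragile_item :- priority_ship, oversize_item.]. ⇒ new: fragile_item.
[3] rule 5 [shipped :- fragile_item.]. ⇒ new: shipped.
[4] rule 3 [backorder :- shipped.]. ⇒ new: backorder.
[5] rule 1 [route_local :- backorder.]. ⇒ new: route_local.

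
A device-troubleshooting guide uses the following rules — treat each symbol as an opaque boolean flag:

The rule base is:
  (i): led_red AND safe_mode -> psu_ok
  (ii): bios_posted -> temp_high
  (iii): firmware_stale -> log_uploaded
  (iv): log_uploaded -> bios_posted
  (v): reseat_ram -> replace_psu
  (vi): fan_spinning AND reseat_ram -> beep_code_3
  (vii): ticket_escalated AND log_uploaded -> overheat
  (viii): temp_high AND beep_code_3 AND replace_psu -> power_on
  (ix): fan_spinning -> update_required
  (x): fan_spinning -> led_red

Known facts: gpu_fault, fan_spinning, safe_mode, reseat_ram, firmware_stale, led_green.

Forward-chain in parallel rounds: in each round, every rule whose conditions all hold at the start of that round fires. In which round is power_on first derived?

[1] (iii) [firmware_stale -> log_uploaded]; (v) [reseat_ram -> replace_psu]; (vi) [fan_spinning AND reseat_ram -> beep_code_3]; (ix) [fan_spinning -> update_required]; (x) [fan_spinning -> led_red]. ⇒ new: log_uploaded, replace_psu, beep_code_3, update_required, led_red.
[2] (i) [led_red AND safe_mode -> psu_ok]; (iv) [log_uploaded -> bios_posted]. ⇒ new: psu_ok, bios_posted.
[3] (ii) [bios_posted -> temp_high]. ⇒ new: temp_high.
[4] (viii) [temp_high AND beep_code_3 AND replace_psu -> power_on]. ⇒ new: power_on.
power_on first appears in round 4.

4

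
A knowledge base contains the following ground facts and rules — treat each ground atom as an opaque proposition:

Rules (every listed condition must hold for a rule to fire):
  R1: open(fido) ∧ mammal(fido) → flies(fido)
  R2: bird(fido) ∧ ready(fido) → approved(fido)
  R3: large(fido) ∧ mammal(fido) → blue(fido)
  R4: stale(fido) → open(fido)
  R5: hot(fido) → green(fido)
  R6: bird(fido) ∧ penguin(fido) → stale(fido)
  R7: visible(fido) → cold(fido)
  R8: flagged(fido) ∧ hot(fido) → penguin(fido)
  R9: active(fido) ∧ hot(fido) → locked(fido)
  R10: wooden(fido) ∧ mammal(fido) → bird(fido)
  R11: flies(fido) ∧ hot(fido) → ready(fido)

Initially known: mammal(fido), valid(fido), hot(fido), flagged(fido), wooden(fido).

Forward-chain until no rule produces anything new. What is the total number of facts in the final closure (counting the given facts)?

13

Round 1: R5 [hot(fido) → green(fido)]; R8 [flagged(fido) ∧ hot(fido) → penguin(fido)]; R10 [wooden(fido) ∧ mammal(fido) → bird(fido)]. New: green(fido), penguin(fido), bird(fido).
Round 2: R6 [bird(fido) ∧ penguin(fido) → stale(fido)]. New: stale(fido).
Round 3: R4 [stale(fido) → open(fido)]. New: open(fido).
Round 4: R1 [open(fido) ∧ mammal(fido) → flies(fido)]. New: flies(fido).
Round 5: R11 [flies(fido) ∧ hot(fido) → ready(fido)]. New: ready(fido).
Round 6: R2 [bird(fido) ∧ ready(fido) → approved(fido)]. New: approved(fido).
Closure: {approved(fido), bird(fido), flagged(fido), flies(fido), green(fido), hot(fido), mammal(fido), open(fido), penguin(fido), ready(fido), stale(fido), valid(fido), wooden(fido)} — 13 facts.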